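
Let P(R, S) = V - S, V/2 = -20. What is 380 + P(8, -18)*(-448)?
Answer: 10236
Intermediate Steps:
V = -40 (V = 2*(-20) = -40)
P(R, S) = -40 - S
380 + P(8, -18)*(-448) = 380 + (-40 - 1*(-18))*(-448) = 380 + (-40 + 18)*(-448) = 380 - 22*(-448) = 380 + 9856 = 10236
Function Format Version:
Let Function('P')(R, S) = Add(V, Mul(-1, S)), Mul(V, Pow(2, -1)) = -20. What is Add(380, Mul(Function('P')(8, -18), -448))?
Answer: 10236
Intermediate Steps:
V = -40 (V = Mul(2, -20) = -40)
Function('P')(R, S) = Add(-40, Mul(-1, S))
Add(380, Mul(Function('P')(8, -18), -448)) = Add(380, Mul(Add(-40, Mul(-1, -18)), -448)) = Add(380, Mul(Add(-40, 18), -448)) = Add(380, Mul(-22, -448)) = Add(380, 9856) = 10236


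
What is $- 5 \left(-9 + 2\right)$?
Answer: $35$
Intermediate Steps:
$- 5 \left(-9 + 2\right) = \left(-5\right) \left(-7\right) = 35$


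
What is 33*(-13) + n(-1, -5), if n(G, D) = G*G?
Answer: -428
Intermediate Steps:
n(G, D) = G²
33*(-13) + n(-1, -5) = 33*(-13) + (-1)² = -429 + 1 = -428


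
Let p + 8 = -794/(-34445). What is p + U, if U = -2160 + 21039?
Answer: 650012389/34445 ≈ 18871.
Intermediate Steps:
U = 18879
p = -274766/34445 (p = -8 - 794/(-34445) = -8 - 794*(-1/34445) = -8 + 794/34445 = -274766/34445 ≈ -7.9770)
p + U = -274766/34445 + 18879 = 650012389/34445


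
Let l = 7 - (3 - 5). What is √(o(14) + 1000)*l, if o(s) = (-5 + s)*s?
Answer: 9*√1126 ≈ 302.00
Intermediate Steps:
l = 9 (l = 7 - 1*(-2) = 7 + 2 = 9)
o(s) = s*(-5 + s)
√(o(14) + 1000)*l = √(14*(-5 + 14) + 1000)*9 = √(14*9 + 1000)*9 = √(126 + 1000)*9 = √1126*9 = 9*√1126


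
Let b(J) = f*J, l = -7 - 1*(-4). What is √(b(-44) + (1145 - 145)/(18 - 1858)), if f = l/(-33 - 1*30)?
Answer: I*√2462334/966 ≈ 1.6244*I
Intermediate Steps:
l = -3 (l = -7 + 4 = -3)
f = 1/21 (f = -3/(-33 - 1*30) = -3/(-33 - 30) = -3/(-63) = -3*(-1/63) = 1/21 ≈ 0.047619)
b(J) = J/21
√(b(-44) + (1145 - 145)/(18 - 1858)) = √((1/21)*(-44) + (1145 - 145)/(18 - 1858)) = √(-44/21 + 1000/(-1840)) = √(-44/21 + 1000*(-1/1840)) = √(-44/21 - 25/46) = √(-2549/966) = I*√2462334/966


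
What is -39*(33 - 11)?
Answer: -858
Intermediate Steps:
-39*(33 - 11) = -39*22 = -858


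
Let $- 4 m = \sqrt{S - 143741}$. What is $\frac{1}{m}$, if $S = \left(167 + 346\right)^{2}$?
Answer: $- \frac{2 \sqrt{29857}}{29857} \approx -0.011575$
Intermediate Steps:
$S = 263169$ ($S = 513^{2} = 263169$)
$m = - \frac{\sqrt{29857}}{2}$ ($m = - \frac{\sqrt{263169 - 143741}}{4} = - \frac{\sqrt{119428}}{4} = - \frac{2 \sqrt{29857}}{4} = - \frac{\sqrt{29857}}{2} \approx -86.396$)
$\frac{1}{m} = \frac{1}{\left(- \frac{1}{2}\right) \sqrt{29857}} = - \frac{2 \sqrt{29857}}{29857}$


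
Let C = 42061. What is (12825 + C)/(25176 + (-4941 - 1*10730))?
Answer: 54886/9505 ≈ 5.7744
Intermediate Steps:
(12825 + C)/(25176 + (-4941 - 1*10730)) = (12825 + 42061)/(25176 + (-4941 - 1*10730)) = 54886/(25176 + (-4941 - 10730)) = 54886/(25176 - 15671) = 54886/9505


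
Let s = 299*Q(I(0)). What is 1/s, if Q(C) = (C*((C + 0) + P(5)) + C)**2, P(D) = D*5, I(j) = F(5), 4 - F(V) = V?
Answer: 1/186875 ≈ 5.3512e-6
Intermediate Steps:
F(V) = 4 - V
I(j) = -1 (I(j) = 4 - 1*5 = 4 - 5 = -1)
P(D) = 5*D
Q(C) = (C + C*(25 + C))**2 (Q(C) = (C*((C + 0) + 5*5) + C)**2 = (C*(C + 25) + C)**2 = (C*(25 + C) + C)**2 = (C + C*(25 + C))**2)
s = 186875 (s = 299*((-1)**2*(26 - 1)**2) = 299*(1*25**2) = 299*(1*625) = 299*625 = 186875)
1/s = 1/186875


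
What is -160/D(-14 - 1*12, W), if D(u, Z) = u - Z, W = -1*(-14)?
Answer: 4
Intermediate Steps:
W = 14
-160/D(-14 - 1*12, W) = -160/((-14 - 1*12) - 1*14) = -160/((-14 - 12) - 14) = -160/(-26 - 14) = -160/(-40) = -160*(-1/40) = 4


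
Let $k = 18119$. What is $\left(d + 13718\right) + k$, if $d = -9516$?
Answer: $22321$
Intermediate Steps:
$\left(d + 13718\right) + k = \left(-9516 + 13718\right) + 18119 = 4202 + 18119 = 22321$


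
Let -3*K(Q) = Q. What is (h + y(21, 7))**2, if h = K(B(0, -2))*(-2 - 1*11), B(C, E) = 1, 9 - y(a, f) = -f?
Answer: 3721/9 ≈ 413.44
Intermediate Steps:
y(a, f) = 9 + f (y(a, f) = 9 - (-1)*f = 9 + f)
K(Q) = -Q/3
h = 13/3 (h = (-1/3*1)*(-2 - 1*11) = -(-2 - 11)/3 = -1/3*(-13) = 13/3 ≈ 4.3333)
(h + y(21, 7))**2 = (13/3 + (9 + 7))**2 = (13/3 + 16)**2 = (61/3)**2 = 3721/9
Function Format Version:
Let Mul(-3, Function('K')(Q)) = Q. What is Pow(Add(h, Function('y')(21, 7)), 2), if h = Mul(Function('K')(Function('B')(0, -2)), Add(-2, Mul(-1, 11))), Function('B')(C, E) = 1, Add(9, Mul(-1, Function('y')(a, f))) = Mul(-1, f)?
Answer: Rational(3721, 9) ≈ 413.44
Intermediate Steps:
Function('y')(a, f) = Add(9, f) (Function('y')(a, f) = Add(9, Mul(-1, Mul(-1, f))) = Add(9, f))
Function('K')(Q) = Mul(Rational(-1, 3), Q)
h = Rational(13, 3) (h = Mul(Mul(Rational(-1, 3), 1), Add(-2, Mul(-1, 11))) = Mul(Rational(-1, 3), Add(-2, -11)) = Mul(Rational(-1, 3), -13) = Rational(13, 3) ≈ 4.3333)
Pow(Add(h, Function('y')(21, 7)), 2) = Pow(Add(Rational(13, 3), Add(9, 7)), 2) = Pow(Add(Rational(13, 3), 16), 2) = Pow(Rational(61, 3), 2) = Rational(3721, 9)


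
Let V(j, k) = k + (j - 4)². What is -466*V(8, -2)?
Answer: -6524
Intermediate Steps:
V(j, k) = k + (-4 + j)²
-466*V(8, -2) = -466*(-2 + (-4 + 8)²) = -466*(-2 + 4²) = -466*(-2 + 16) = -466*14 = -6524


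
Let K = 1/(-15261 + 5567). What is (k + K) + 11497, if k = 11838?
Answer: 226209489/9694 ≈ 23335.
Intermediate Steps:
K = -1/9694 (K = 1/(-9694) = -1/9694 ≈ -0.00010316)
(k + K) + 11497 = (11838 - 1/9694) + 11497 = 114757571/9694 + 11497 = 226209489/9694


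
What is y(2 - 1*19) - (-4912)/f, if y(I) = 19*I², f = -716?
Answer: 981661/179 ≈ 5484.1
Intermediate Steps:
y(2 - 1*19) - (-4912)/f = 19*(2 - 1*19)² - (-4912)/(-716) = 19*(2 - 19)² - (-4912)*(-1)/716 = 19*(-17)² - 1*1228/179 = 19*289 - 1228/179 = 5491 - 1228/179 = 981661/179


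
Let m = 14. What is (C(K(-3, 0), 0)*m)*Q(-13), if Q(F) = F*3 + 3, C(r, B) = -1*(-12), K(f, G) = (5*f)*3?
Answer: -6048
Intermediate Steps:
K(f, G) = 15*f
C(r, B) = 12
Q(F) = 3 + 3*F (Q(F) = 3*F + 3 = 3 + 3*F)
(C(K(-3, 0), 0)*m)*Q(-13) = (12*14)*(3 + 3*(-13)) = 168*(3 - 39) = 168*(-36) = -6048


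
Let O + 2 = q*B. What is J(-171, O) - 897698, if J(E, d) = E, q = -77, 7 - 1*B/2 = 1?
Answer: -897869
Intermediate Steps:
B = 12 (B = 14 - 2*1 = 14 - 2 = 12)
O = -926 (O = -2 - 77*12 = -2 - 924 = -926)
J(-171, O) - 897698 = -171 - 897698 = -897869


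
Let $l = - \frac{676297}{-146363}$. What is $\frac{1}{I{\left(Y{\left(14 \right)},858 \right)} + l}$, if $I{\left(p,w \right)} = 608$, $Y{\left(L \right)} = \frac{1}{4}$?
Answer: $\frac{146363}{89665001} \approx 0.0016323$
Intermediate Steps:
$Y{\left(L \right)} = \frac{1}{4}$
$l = \frac{676297}{146363}$ ($l = \left(-676297\right) \left(- \frac{1}{146363}\right) = \frac{676297}{146363} \approx 4.6207$)
$\frac{1}{I{\left(Y{\left(14 \right)},858 \right)} + l} = \frac{1}{608 + \frac{676297}{146363}} = \frac{1}{\frac{89665001}{146363}} = \frac{146363}{89665001}$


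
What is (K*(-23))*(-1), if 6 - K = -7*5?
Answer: 943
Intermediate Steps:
K = 41 (K = 6 - (-7)*5 = 6 - 1*(-35) = 6 + 35 = 41)
(K*(-23))*(-1) = (41*(-23))*(-1) = -943*(-1) = 943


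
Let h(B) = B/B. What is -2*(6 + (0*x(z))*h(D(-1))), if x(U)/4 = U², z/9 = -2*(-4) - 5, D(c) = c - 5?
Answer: -12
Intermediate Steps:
D(c) = -5 + c
z = 27 (z = 9*(-2*(-4) - 5) = 9*(8 - 5) = 9*3 = 27)
x(U) = 4*U²
h(B) = 1
-2*(6 + (0*x(z))*h(D(-1))) = -2*(6 + (0*(4*27²))*1) = -2*(6 + (0*(4*729))*1) = -2*(6 + (0*2916)*1) = -2*(6 + 0*1) = -2*(6 + 0) = -2*6 = -12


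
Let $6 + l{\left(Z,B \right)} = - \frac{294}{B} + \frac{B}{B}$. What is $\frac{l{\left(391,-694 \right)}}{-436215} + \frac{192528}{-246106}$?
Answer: $- \frac{2081565636508}{2660873549295} \approx -0.78229$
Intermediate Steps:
$l{\left(Z,B \right)} = -5 - \frac{294}{B}$ ($l{\left(Z,B \right)} = -6 - \left(\frac{294}{B} - \frac{B}{B}\right) = -6 + \left(- \frac{294}{B} + 1\right) = -6 + \left(1 - \frac{294}{B}\right) = -5 - \frac{294}{B}$)
$\frac{l{\left(391,-694 \right)}}{-436215} + \frac{192528}{-246106} = \frac{-5 - \frac{294}{-694}}{-436215} + \frac{192528}{-246106} = \left(-5 - - \frac{147}{347}\right) \left(- \frac{1}{436215}\right) + 192528 \left(- \frac{1}{246106}\right) = \left(-5 + \frac{147}{347}\right) \left(- \frac{1}{436215}\right) - \frac{13752}{17579} = \left(- \frac{1588}{347}\right) \left(- \frac{1}{436215}\right) - \frac{13752}{17579} = \frac{1588}{151366605} - \frac{13752}{17579} = - \frac{2081565636508}{2660873549295}$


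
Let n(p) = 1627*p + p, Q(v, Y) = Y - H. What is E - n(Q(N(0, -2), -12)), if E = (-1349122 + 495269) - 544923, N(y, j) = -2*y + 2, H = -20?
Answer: -1411800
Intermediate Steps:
N(y, j) = 2 - 2*y
Q(v, Y) = 20 + Y (Q(v, Y) = Y - 1*(-20) = Y + 20 = 20 + Y)
n(p) = 1628*p
E = -1398776 (E = -853853 - 544923 = -1398776)
E - n(Q(N(0, -2), -12)) = -1398776 - 1628*(20 - 12) = -1398776 - 1628*8 = -1398776 - 1*13024 = -1398776 - 13024 = -1411800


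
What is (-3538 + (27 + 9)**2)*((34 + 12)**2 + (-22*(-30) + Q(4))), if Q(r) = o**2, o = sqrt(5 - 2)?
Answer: -6230518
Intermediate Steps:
o = sqrt(3) ≈ 1.7320
Q(r) = 3 (Q(r) = (sqrt(3))**2 = 3)
(-3538 + (27 + 9)**2)*((34 + 12)**2 + (-22*(-30) + Q(4))) = (-3538 + (27 + 9)**2)*((34 + 12)**2 + (-22*(-30) + 3)) = (-3538 + 36**2)*(46**2 + (660 + 3)) = (-3538 + 1296)*(2116 + 663) = -2242*2779 = -6230518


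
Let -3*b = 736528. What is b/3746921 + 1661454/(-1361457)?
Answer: -2186529094522/1700423941299 ≈ -1.2859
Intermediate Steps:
b = -736528/3 (b = -⅓*736528 = -736528/3 ≈ -2.4551e+5)
b/3746921 + 1661454/(-1361457) = -736528/3/3746921 + 1661454/(-1361457) = -736528/3*1/3746921 + 1661454*(-1/1361457) = -736528/11240763 - 184606/151273 = -2186529094522/1700423941299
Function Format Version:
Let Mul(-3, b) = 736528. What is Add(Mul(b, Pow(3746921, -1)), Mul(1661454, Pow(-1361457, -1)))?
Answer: Rational(-2186529094522, 1700423941299) ≈ -1.2859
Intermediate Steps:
b = Rational(-736528, 3) (b = Mul(Rational(-1, 3), 736528) = Rational(-736528, 3) ≈ -2.4551e+5)
Add(Mul(b, Pow(3746921, -1)), Mul(1661454, Pow(-1361457, -1))) = Add(Mul(Rational(-736528, 3), Pow(3746921, -1)), Mul(1661454, Pow(-1361457, -1))) = Add(Mul(Rational(-736528, 3), Rational(1, 3746921)), Mul(1661454, Rational(-1, 1361457))) = Add(Rational(-736528, 11240763), Rational(-184606, 151273)) = Rational(-2186529094522, 1700423941299)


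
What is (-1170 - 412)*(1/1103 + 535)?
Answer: -933547692/1103 ≈ -8.4637e+5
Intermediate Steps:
(-1170 - 412)*(1/1103 + 535) = -1582*(1/1103 + 535) = -1582*590106/1103 = -933547692/1103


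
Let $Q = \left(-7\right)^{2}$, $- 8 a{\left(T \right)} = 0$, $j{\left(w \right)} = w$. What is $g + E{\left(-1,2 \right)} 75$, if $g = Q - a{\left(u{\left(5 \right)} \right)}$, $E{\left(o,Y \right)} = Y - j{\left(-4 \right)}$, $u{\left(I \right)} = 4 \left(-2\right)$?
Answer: $499$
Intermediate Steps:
$u{\left(I \right)} = -8$
$a{\left(T \right)} = 0$ ($a{\left(T \right)} = \left(- \frac{1}{8}\right) 0 = 0$)
$E{\left(o,Y \right)} = 4 + Y$ ($E{\left(o,Y \right)} = Y - -4 = Y + 4 = 4 + Y$)
$Q = 49$
$g = 49$ ($g = 49 - 0 = 49 + 0 = 49$)
$g + E{\left(-1,2 \right)} 75 = 49 + \left(4 + 2\right) 75 = 49 + 6 \cdot 75 = 49 + 450 = 499$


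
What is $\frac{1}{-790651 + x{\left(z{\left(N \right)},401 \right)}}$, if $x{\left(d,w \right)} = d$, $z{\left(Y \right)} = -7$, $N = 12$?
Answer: $- \frac{1}{790658} \approx -1.2648 \cdot 10^{-6}$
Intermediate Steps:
$\frac{1}{-790651 + x{\left(z{\left(N \right)},401 \right)}} = \frac{1}{-790651 - 7} = \frac{1}{-790658} = - \frac{1}{790658}$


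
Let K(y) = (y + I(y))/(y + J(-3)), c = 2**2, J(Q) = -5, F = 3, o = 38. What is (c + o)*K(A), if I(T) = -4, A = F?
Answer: 21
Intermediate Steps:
A = 3
c = 4
K(y) = (-4 + y)/(-5 + y) (K(y) = (y - 4)/(y - 5) = (-4 + y)/(-5 + y))
(c + o)*K(A) = (4 + 38)*((-4 + 3)/(-5 + 3)) = 42*(-1/(-2)) = 42*(-1/2*(-1)) = 42*(1/2) = 21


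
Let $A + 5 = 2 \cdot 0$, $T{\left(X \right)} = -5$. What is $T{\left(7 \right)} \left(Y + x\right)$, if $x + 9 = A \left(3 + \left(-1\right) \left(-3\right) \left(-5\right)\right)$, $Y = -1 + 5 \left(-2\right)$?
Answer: $-200$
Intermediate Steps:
$A = -5$ ($A = -5 + 2 \cdot 0 = -5 + 0 = -5$)
$Y = -11$ ($Y = -1 - 10 = -11$)
$x = 51$ ($x = -9 - 5 \left(3 + \left(-1\right) \left(-3\right) \left(-5\right)\right) = -9 - 5 \left(3 + 3 \left(-5\right)\right) = -9 - 5 \left(3 - 15\right) = -9 - -60 = -9 + 60 = 51$)
$T{\left(7 \right)} \left(Y + x\right) = - 5 \left(-11 + 51\right) = \left(-5\right) 40 = -200$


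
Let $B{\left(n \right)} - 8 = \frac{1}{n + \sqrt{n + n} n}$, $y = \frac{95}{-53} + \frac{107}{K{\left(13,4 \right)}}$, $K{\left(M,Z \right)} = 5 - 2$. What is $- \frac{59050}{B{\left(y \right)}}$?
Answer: $- \frac{145430916523807900}{19701655735937} + \frac{101137769400 \sqrt{428187}}{19701655735937} \approx -7378.3$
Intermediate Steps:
$K{\left(M,Z \right)} = 3$
$y = \frac{5386}{159}$ ($y = \frac{95}{-53} + \frac{107}{3} = 95 \left(- \frac{1}{53}\right) + 107 \cdot \frac{1}{3} = - \frac{95}{53} + \frac{107}{3} = \frac{5386}{159} \approx 33.874$)
$B{\left(n \right)} = 8 + \frac{1}{n + \sqrt{2} n^{\frac{3}{2}}}$ ($B{\left(n \right)} = 8 + \frac{1}{n + \sqrt{n + n} n} = 8 + \frac{1}{n + \sqrt{2 n} n} = 8 + \frac{1}{n + \sqrt{2} \sqrt{n} n} = 8 + \frac{1}{n + \sqrt{2} n^{\frac{3}{2}}}$)
$- \frac{59050}{B{\left(y \right)}} = - \frac{59050}{\frac{1}{\frac{5386}{159} + \sqrt{2} \left(\frac{5386}{159}\right)^{\frac{3}{2}}} \left(1 + 8 \cdot \frac{5386}{159} + 8 \sqrt{2} \left(\frac{5386}{159}\right)^{\frac{3}{2}}\right)} = - \frac{59050}{\frac{1}{\frac{5386}{159} + \sqrt{2} \frac{5386 \sqrt{856374}}{25281}} \left(1 + \frac{43088}{159} + 8 \sqrt{2} \frac{5386 \sqrt{856374}}{25281}\right)} = - \frac{59050}{\frac{1}{\frac{5386}{159} + \frac{10772 \sqrt{428187}}{25281}} \left(1 + \frac{43088}{159} + \frac{86176 \sqrt{428187}}{25281}\right)} = - \frac{59050}{\frac{1}{\frac{5386}{159} + \frac{10772 \sqrt{428187}}{25281}} \left(\frac{43247}{159} + \frac{86176 \sqrt{428187}}{25281}\right)} = - 59050 \frac{\frac{5386}{159} + \frac{10772 \sqrt{428187}}{25281}}{\frac{43247}{159} + \frac{86176 \sqrt{428187}}{25281}} = - \frac{59050 \left(\frac{5386}{159} + \frac{10772 \sqrt{428187}}{25281}\right)}{\frac{43247}{159} + \frac{86176 \sqrt{428187}}{25281}}$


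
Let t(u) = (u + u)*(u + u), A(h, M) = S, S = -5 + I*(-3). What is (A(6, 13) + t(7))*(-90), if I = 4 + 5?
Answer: -14760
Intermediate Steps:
I = 9
S = -32 (S = -5 + 9*(-3) = -5 - 27 = -32)
A(h, M) = -32
t(u) = 4*u**2 (t(u) = (2*u)*(2*u) = 4*u**2)
(A(6, 13) + t(7))*(-90) = (-32 + 4*7**2)*(-90) = (-32 + 4*49)*(-90) = (-32 + 196)*(-90) = 164*(-90) = -14760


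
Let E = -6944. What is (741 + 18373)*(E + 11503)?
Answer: 87140726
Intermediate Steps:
(741 + 18373)*(E + 11503) = (741 + 18373)*(-6944 + 11503) = 19114*4559 = 87140726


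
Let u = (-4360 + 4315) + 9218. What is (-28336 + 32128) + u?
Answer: 12965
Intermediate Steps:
u = 9173 (u = -45 + 9218 = 9173)
(-28336 + 32128) + u = (-28336 + 32128) + 9173 = 3792 + 9173 = 12965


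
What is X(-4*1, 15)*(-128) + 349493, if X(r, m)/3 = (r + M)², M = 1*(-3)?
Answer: 330677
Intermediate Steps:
M = -3
X(r, m) = 3*(-3 + r)² (X(r, m) = 3*(r - 3)² = 3*(-3 + r)²)
X(-4*1, 15)*(-128) + 349493 = (3*(-3 - 4*1)²)*(-128) + 349493 = (3*(-3 - 4)²)*(-128) + 349493 = (3*(-7)²)*(-128) + 349493 = (3*49)*(-128) + 349493 = 147*(-128) + 349493 = -18816 + 349493 = 330677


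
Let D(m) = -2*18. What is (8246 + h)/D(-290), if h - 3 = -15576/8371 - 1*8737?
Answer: 93196/6849 ≈ 13.607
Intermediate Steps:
D(m) = -36
h = -6647990/761 (h = 3 + (-15576/8371 - 1*8737) = 3 + (-15576*1/8371 - 8737) = 3 + (-1416/761 - 8737) = 3 - 6650273/761 = -6647990/761 ≈ -8735.9)
(8246 + h)/D(-290) = (8246 - 6647990/761)/(-36) = -372784/761*(-1/36) = 93196/6849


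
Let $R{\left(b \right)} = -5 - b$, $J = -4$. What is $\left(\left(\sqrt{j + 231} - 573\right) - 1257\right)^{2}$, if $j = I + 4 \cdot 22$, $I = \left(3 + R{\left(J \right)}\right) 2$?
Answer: $\left(1830 - \sqrt{323}\right)^{2} \approx 3.2834 \cdot 10^{6}$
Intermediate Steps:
$I = 4$ ($I = \left(3 - 1\right) 2 = 2 \cdot 2 = 4$)
$j = 92$ ($j = 4 + 4 \cdot 22 = 4 + 88 = 92$)
$\left(\left(\sqrt{j + 231} - 573\right) - 1257\right)^{2} = \left(\left(\sqrt{92 + 231} - 573\right) - 1257\right)^{2} = \left(\left(\sqrt{323} - 573\right) - 1257\right)^{2} = \left(\left(-573 + \sqrt{323}\right) - 1257\right)^{2} = \left(-1830 + \sqrt{323}\right)^{2}$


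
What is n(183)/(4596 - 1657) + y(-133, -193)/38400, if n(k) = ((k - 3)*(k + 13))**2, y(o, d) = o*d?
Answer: 47795726001191/112857600 ≈ 4.2350e+5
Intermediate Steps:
y(o, d) = d*o
n(k) = (-3 + k)**2*(13 + k)**2 (n(k) = ((-3 + k)*(13 + k))**2 = (-3 + k)**2*(13 + k)**2)
n(183)/(4596 - 1657) + y(-133, -193)/38400 = ((-3 + 183)**2*(13 + 183)**2)/(4596 - 1657) - 193*(-133)/38400 = (180**2*196**2)/2939 + 25669*(1/38400) = (32400*38416)*(1/2939) + 25669/38400 = 1244678400*(1/2939) + 25669/38400 = 1244678400/2939 + 25669/38400 = 47795726001191/112857600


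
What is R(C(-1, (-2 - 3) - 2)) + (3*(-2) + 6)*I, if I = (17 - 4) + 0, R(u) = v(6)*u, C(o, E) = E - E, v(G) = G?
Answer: 0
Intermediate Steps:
C(o, E) = 0
R(u) = 6*u
I = 13 (I = 13 + 0 = 13)
R(C(-1, (-2 - 3) - 2)) + (3*(-2) + 6)*I = 6*0 + (3*(-2) + 6)*13 = 0 + (-6 + 6)*13 = 0 + 0*13 = 0 + 0 = 0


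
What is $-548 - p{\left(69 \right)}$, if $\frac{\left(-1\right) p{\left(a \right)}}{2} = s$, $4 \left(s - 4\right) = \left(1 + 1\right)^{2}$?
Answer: $-538$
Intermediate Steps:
$s = 5$ ($s = 4 + \frac{\left(1 + 1\right)^{2}}{4} = 4 + \frac{2^{2}}{4} = 4 + \frac{1}{4} \cdot 4 = 4 + 1 = 5$)
$p{\left(a \right)} = -10$ ($p{\left(a \right)} = \left(-2\right) 5 = -10$)
$-548 - p{\left(69 \right)} = -548 - -10 = -548 + 10 = -538$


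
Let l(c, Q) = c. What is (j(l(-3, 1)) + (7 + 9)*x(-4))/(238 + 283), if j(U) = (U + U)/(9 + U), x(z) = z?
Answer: -65/521 ≈ -0.12476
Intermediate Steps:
j(U) = 2*U/(9 + U) (j(U) = (2*U)/(9 + U) = 2*U/(9 + U))
(j(l(-3, 1)) + (7 + 9)*x(-4))/(238 + 283) = (2*(-3)/(9 - 3) + (7 + 9)*(-4))/(238 + 283) = (2*(-3)/6 + 16*(-4))/521 = (2*(-3)*(1/6) - 64)*(1/521) = (-1 - 64)*(1/521) = -65*1/521 = -65/521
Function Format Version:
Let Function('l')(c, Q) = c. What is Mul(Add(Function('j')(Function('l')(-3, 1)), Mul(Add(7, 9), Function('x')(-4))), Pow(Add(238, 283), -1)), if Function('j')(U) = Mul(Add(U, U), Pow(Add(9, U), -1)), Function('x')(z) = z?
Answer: Rational(-65, 521) ≈ -0.12476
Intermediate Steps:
Function('j')(U) = Mul(2, U, Pow(Add(9, U), -1)) (Function('j')(U) = Mul(Mul(2, U), Pow(Add(9, U), -1)) = Mul(2, U, Pow(Add(9, U), -1)))
Mul(Add(Function('j')(Function('l')(-3, 1)), Mul(Add(7, 9), Function('x')(-4))), Pow(Add(238, 283), -1)) = Mul(Add(Mul(2, -3, Pow(Add(9, -3), -1)), Mul(Add(7, 9), -4)), Pow(Add(238, 283), -1)) = Mul(Add(Mul(2, -3, Pow(6, -1)), Mul(16, -4)), Pow(521, -1)) = Mul(Add(Mul(2, -3, Rational(1, 6)), -64), Rational(1, 521)) = Mul(Add(-1, -64), Rational(1, 521)) = Mul(-65, Rational(1, 521)) = Rational(-65, 521)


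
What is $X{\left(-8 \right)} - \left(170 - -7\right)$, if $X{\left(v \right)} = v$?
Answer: $-185$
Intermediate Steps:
$X{\left(-8 \right)} - \left(170 - -7\right) = -8 - \left(170 - -7\right) = -8 - \left(170 + 7\right) = -8 - 177 = -185$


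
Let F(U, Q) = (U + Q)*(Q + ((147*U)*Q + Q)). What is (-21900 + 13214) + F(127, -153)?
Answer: 74264552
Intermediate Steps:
F(U, Q) = (Q + U)*(2*Q + 147*Q*U) (F(U, Q) = (Q + U)*(Q + (147*Q*U + Q)) = (Q + U)*(Q + (Q + 147*Q*U)) = (Q + U)*(2*Q + 147*Q*U))
(-21900 + 13214) + F(127, -153) = (-21900 + 13214) - 153*(2*(-153) + 2*127 + 147*127² + 147*(-153)*127) = -8686 - 153*(-306 + 254 + 147*16129 - 2856357) = -8686 - 153*(-306 + 254 + 2370963 - 2856357) = -8686 - 153*(-485446) = -8686 + 74273238 = 74264552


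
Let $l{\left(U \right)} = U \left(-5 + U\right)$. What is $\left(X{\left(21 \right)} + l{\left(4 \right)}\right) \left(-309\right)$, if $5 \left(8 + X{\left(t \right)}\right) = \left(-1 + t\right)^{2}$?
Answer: $-21012$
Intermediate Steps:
$X{\left(t \right)} = -8 + \frac{\left(-1 + t\right)^{2}}{5}$
$\left(X{\left(21 \right)} + l{\left(4 \right)}\right) \left(-309\right) = \left(\left(-8 + \frac{\left(-1 + 21\right)^{2}}{5}\right) + 4 \left(-5 + 4\right)\right) \left(-309\right) = \left(\left(-8 + \frac{20^{2}}{5}\right) + 4 \left(-1\right)\right) \left(-309\right) = \left(\left(-8 + \frac{1}{5} \cdot 400\right) - 4\right) \left(-309\right) = \left(\left(-8 + 80\right) - 4\right) \left(-309\right) = \left(72 - 4\right) \left(-309\right) = 68 \left(-309\right) = -21012$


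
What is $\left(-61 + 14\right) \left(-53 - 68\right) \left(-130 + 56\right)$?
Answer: $-420838$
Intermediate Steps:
$\left(-61 + 14\right) \left(-53 - 68\right) \left(-130 + 56\right) = \left(-47\right) \left(-121\right) \left(-74\right) = 5687 \left(-74\right) = -420838$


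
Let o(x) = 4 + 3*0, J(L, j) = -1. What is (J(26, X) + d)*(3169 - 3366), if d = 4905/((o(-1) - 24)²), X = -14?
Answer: -177497/80 ≈ -2218.7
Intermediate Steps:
o(x) = 4 (o(x) = 4 + 0 = 4)
d = 981/80 (d = 4905/((4 - 24)²) = 4905/((-20)²) = 4905/400 = 4905*(1/400) = 981/80 ≈ 12.262)
(J(26, X) + d)*(3169 - 3366) = (-1 + 981/80)*(3169 - 3366) = (901/80)*(-197) = -177497/80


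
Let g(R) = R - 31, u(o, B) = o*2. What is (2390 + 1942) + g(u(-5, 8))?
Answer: 4291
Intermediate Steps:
u(o, B) = 2*o
g(R) = -31 + R
(2390 + 1942) + g(u(-5, 8)) = (2390 + 1942) + (-31 + 2*(-5)) = 4332 + (-31 - 10) = 4332 - 41 = 4291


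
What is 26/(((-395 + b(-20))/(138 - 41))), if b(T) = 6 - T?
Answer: -2522/369 ≈ -6.8347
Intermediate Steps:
26/(((-395 + b(-20))/(138 - 41))) = 26/(((-395 + (6 - 1*(-20)))/(138 - 41))) = 26/(((-395 + (6 + 20))/97)) = 26/(((-395 + 26)*(1/97))) = 26/((-369*1/97)) = 26/(-369/97) = 26*(-97/369) = -2522/369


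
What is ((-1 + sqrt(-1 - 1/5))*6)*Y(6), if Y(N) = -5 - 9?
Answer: 84 - 84*I*sqrt(30)/5 ≈ 84.0 - 92.017*I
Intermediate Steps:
Y(N) = -14
((-1 + sqrt(-1 - 1/5))*6)*Y(6) = ((-1 + sqrt(-1 - 1/5))*6)*(-14) = ((-1 + sqrt(-6/5))*6)*(-14) = ((-1 + I*sqrt(30)/5)*6)*(-14) = (-6 + 6*I*sqrt(30)/5)*(-14) = 84 - 84*I*sqrt(30)/5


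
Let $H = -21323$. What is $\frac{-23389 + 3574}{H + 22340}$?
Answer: $- \frac{6605}{339} \approx -19.484$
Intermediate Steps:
$\frac{-23389 + 3574}{H + 22340} = \frac{-23389 + 3574}{-21323 + 22340} = - \frac{19815}{1017} = \left(-19815\right) \frac{1}{1017} = - \frac{6605}{339}$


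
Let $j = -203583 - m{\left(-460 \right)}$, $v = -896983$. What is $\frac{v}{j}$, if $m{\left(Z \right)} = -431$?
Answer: $\frac{896983}{203152} \approx 4.4153$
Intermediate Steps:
$j = -203152$ ($j = -203583 - -431 = -203583 + 431 = -203152$)
$\frac{v}{j} = - \frac{896983}{-203152} = \left(-896983\right) \left(- \frac{1}{203152}\right) = \frac{896983}{203152}$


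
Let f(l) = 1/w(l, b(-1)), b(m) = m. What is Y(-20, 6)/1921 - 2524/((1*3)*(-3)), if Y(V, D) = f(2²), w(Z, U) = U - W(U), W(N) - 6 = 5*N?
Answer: 9697199/34578 ≈ 280.44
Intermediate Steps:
W(N) = 6 + 5*N
w(Z, U) = -6 - 4*U (w(Z, U) = U - (6 + 5*U) = U + (-6 - 5*U) = -6 - 4*U)
f(l) = -½ (f(l) = 1/(-6 - 4*(-1)) = 1/(-6 + 4) = 1/(-2) = -½)
Y(V, D) = -½
Y(-20, 6)/1921 - 2524/((1*3)*(-3)) = -½/1921 - 2524/((1*3)*(-3)) = -½*1/1921 - 2524/(3*(-3)) = -1/3842 - 2524/(-9) = -1/3842 - 2524*(-⅑) = -1/3842 + 2524/9 = 9697199/34578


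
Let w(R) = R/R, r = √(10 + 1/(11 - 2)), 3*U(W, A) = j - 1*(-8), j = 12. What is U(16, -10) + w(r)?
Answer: 23/3 ≈ 7.6667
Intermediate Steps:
U(W, A) = 20/3 (U(W, A) = (12 - 1*(-8))/3 = (12 + 8)/3 = (⅓)*20 = 20/3)
r = √91/3 (r = √(10 + 1/9) = √(10 + ⅑) = √(91/9) = √91/3 ≈ 3.1798)
w(R) = 1
U(16, -10) + w(r) = 20/3 + 1 = 23/3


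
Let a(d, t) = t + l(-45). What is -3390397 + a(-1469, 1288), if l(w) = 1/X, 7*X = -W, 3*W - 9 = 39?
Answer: -54225751/16 ≈ -3.3891e+6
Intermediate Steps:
W = 16 (W = 3 + (1/3)*39 = 3 + 13 = 16)
X = -16/7 (X = (-1*16)/7 = (1/7)*(-16) = -16/7 ≈ -2.2857)
l(w) = -7/16 (l(w) = 1/(-16/7) = -7/16)
a(d, t) = -7/16 + t (a(d, t) = t - 7/16 = -7/16 + t)
-3390397 + a(-1469, 1288) = -3390397 + (-7/16 + 1288) = -3390397 + 20601/16 = -54225751/16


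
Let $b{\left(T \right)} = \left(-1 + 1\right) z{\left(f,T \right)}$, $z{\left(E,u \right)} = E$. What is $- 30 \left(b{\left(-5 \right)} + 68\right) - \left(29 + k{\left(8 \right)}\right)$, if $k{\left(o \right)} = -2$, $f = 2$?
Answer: $-2067$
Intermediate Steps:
$b{\left(T \right)} = 0$ ($b{\left(T \right)} = \left(-1 + 1\right) 2 = 0 \cdot 2 = 0$)
$- 30 \left(b{\left(-5 \right)} + 68\right) - \left(29 + k{\left(8 \right)}\right) = - 30 \left(0 + 68\right) - 27 = \left(-30\right) 68 + \left(-29 + 2\right) = -2040 - 27 = -2067$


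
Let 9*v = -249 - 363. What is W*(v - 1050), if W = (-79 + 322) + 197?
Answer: -491920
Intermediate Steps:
W = 440 (W = 243 + 197 = 440)
v = -68 (v = (-249 - 363)/9 = (1/9)*(-612) = -68)
W*(v - 1050) = 440*(-68 - 1050) = 440*(-1118) = -491920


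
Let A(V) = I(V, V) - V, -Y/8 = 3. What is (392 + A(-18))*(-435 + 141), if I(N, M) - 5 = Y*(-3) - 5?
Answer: -141708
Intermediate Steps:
Y = -24 (Y = -8*3 = -24)
I(N, M) = 72 (I(N, M) = 5 + (-24*(-3) - 5) = 5 + (72 - 5) = 5 + 67 = 72)
A(V) = 72 - V
(392 + A(-18))*(-435 + 141) = (392 + (72 - 1*(-18)))*(-435 + 141) = (392 + (72 + 18))*(-294) = (392 + 90)*(-294) = 482*(-294) = -141708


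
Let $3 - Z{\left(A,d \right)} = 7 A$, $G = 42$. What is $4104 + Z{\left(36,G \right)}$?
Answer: $3855$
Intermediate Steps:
$Z{\left(A,d \right)} = 3 - 7 A$
$4104 + Z{\left(36,G \right)} = 4104 + \left(3 - 252\right) = 4104 - 249 = 3855$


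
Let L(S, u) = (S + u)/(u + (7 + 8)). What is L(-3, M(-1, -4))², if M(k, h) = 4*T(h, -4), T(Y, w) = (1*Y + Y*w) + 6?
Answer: 529/841 ≈ 0.62901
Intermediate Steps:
T(Y, w) = 6 + Y + Y*w (T(Y, w) = (Y + Y*w) + 6 = 6 + Y + Y*w)
M(k, h) = 24 - 12*h (M(k, h) = 4*(6 + h + h*(-4)) = 4*(6 + h - 4*h) = 4*(6 - 3*h) = 24 - 12*h)
L(S, u) = (S + u)/(15 + u) (L(S, u) = (S + u)/(u + 15) = (S + u)/(15 + u))
L(-3, M(-1, -4))² = ((-3 + (24 - 12*(-4)))/(15 + (24 - 12*(-4))))² = ((-3 + (24 + 48))/(15 + (24 + 48)))² = ((-3 + 72)/(15 + 72))² = (69/87)² = ((1/87)*69)² = (23/29)² = 529/841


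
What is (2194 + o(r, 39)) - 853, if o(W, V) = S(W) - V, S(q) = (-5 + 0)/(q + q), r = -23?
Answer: 59897/46 ≈ 1302.1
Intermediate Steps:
S(q) = -5/(2*q) (S(q) = -5*1/(2*q) = -5/(2*q))
o(W, V) = -V - 5/(2*W) (o(W, V) = -5/(2*W) - V = -V - 5/(2*W))
(2194 + o(r, 39)) - 853 = (2194 + (-1*39 - 5/2/(-23))) - 853 = (2194 + (-39 - 5/2*(-1/23))) - 853 = (2194 + (-39 + 5/46)) - 853 = (2194 - 1789/46) - 853 = 99135/46 - 853 = 59897/46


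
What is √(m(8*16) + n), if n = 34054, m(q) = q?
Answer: 9*√422 ≈ 184.88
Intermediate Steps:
√(m(8*16) + n) = √(8*16 + 34054) = √(128 + 34054) = √34182 = 9*√422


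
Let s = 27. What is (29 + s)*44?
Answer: 2464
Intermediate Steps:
(29 + s)*44 = (29 + 27)*44 = 56*44 = 2464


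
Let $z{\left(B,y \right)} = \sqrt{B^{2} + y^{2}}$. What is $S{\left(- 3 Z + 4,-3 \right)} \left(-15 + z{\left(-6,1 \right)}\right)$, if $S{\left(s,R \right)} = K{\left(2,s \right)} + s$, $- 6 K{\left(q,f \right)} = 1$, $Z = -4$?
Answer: $- \frac{475}{2} + \frac{95 \sqrt{37}}{6} \approx -141.19$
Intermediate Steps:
$K{\left(q,f \right)} = - \frac{1}{6}$ ($K{\left(q,f \right)} = \left(- \frac{1}{6}\right) 1 = - \frac{1}{6}$)
$S{\left(s,R \right)} = - \frac{1}{6} + s$
$S{\left(- 3 Z + 4,-3 \right)} \left(-15 + z{\left(-6,1 \right)}\right) = \left(- \frac{1}{6} + \left(\left(-3\right) \left(-4\right) + 4\right)\right) \left(-15 + \sqrt{\left(-6\right)^{2} + 1^{2}}\right) = \left(- \frac{1}{6} + \left(12 + 4\right)\right) \left(-15 + \sqrt{36 + 1}\right) = \left(- \frac{1}{6} + 16\right) \left(-15 + \sqrt{37}\right) = \frac{95 \left(-15 + \sqrt{37}\right)}{6} = - \frac{475}{2} + \frac{95 \sqrt{37}}{6}$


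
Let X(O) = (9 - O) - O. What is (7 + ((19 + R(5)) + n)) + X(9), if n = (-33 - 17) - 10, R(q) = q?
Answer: -38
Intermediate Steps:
X(O) = 9 - 2*O
n = -60 (n = -50 - 10 = -60)
(7 + ((19 + R(5)) + n)) + X(9) = (7 + ((19 + 5) - 60)) + (9 - 2*9) = (7 + (24 - 60)) + (9 - 18) = (7 - 36) - 9 = -29 - 9 = -38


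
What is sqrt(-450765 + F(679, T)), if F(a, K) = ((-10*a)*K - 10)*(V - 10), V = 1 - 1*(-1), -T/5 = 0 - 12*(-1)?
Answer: I*sqrt(3709885) ≈ 1926.1*I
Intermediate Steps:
T = -60 (T = -5*(0 - 12*(-1)) = -5*(0 + 12) = -5*12 = -60)
V = 2 (V = 1 + 1 = 2)
F(a, K) = 80 + 80*K*a (F(a, K) = ((-10*a)*K - 10)*(2 - 10) = (-10*K*a - 10)*(-8) = (-10 - 10*K*a)*(-8) = 80 + 80*K*a)
sqrt(-450765 + F(679, T)) = sqrt(-450765 + (80 + 80*(-60)*679)) = sqrt(-450765 + (80 - 3259200)) = sqrt(-450765 - 3259120) = sqrt(-3709885) = I*sqrt(3709885)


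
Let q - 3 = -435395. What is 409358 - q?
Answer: 844750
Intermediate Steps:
q = -435392 (q = 3 - 435395 = -435392)
409358 - q = 409358 - 1*(-435392) = 409358 + 435392 = 844750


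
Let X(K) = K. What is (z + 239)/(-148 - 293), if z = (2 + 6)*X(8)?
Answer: -101/147 ≈ -0.68707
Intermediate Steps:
z = 64 (z = (2 + 6)*8 = 8*8 = 64)
(z + 239)/(-148 - 293) = (64 + 239)/(-148 - 293) = 303/(-441) = 303*(-1/441) = -101/147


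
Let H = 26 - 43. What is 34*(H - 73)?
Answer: -3060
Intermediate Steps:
H = -17
34*(H - 73) = 34*(-17 - 73) = 34*(-90) = -3060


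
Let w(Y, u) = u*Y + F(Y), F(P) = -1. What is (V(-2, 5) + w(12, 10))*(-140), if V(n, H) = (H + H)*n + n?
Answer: -13580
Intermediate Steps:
w(Y, u) = -1 + Y*u (w(Y, u) = u*Y - 1 = Y*u - 1 = -1 + Y*u)
V(n, H) = n + 2*H*n (V(n, H) = (2*H)*n + n = 2*H*n + n = n + 2*H*n)
(V(-2, 5) + w(12, 10))*(-140) = (-2*(1 + 2*5) + (-1 + 12*10))*(-140) = (-2*(1 + 10) + (-1 + 120))*(-140) = (-2*11 + 119)*(-140) = (-22 + 119)*(-140) = 97*(-140) = -13580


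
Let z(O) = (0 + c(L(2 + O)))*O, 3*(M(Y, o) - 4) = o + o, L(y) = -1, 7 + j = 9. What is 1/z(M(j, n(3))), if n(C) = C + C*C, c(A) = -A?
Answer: 1/12 ≈ 0.083333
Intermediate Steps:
j = 2 (j = -7 + 9 = 2)
n(C) = C + C**2
M(Y, o) = 4 + 2*o/3 (M(Y, o) = 4 + (o + o)/3 = 4 + (2*o)/3 = 4 + 2*o/3)
z(O) = O (z(O) = (0 - 1*(-1))*O = (0 + 1)*O = 1*O = O)
1/z(M(j, n(3))) = 1/(4 + 2*(3*(1 + 3))/3) = 1/(4 + 2*(3*4)/3) = 1/(4 + (2/3)*12) = 1/(4 + 8) = 1/12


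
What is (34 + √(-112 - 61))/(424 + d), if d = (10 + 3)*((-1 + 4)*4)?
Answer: 17/290 + I*√173/580 ≈ 0.058621 + 0.022677*I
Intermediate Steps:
d = 156 (d = 13*(3*4) = 13*12 = 156)
(34 + √(-112 - 61))/(424 + d) = (34 + √(-112 - 61))/(424 + 156) = (34 + √(-173))/580 = (34 + I*√173)*(1/580) = 17/290 + I*√173/580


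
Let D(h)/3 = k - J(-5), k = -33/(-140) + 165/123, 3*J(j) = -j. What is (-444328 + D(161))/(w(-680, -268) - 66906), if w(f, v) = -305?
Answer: 2550444261/385791140 ≈ 6.6109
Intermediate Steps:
J(j) = -j/3 (J(j) = (-j)/3 = -j/3)
k = 9053/5740 (k = -33*(-1/140) + 165*(1/123) = 33/140 + 55/41 = 9053/5740 ≈ 1.5772)
D(h) = -1541/5740 (D(h) = 3*(9053/5740 - (-1)*(-5)/3) = 3*(9053/5740 - 1*5/3) = 3*(9053/5740 - 5/3) = 3*(-1541/17220) = -1541/5740)
(-444328 + D(161))/(w(-680, -268) - 66906) = (-444328 - 1541/5740)/(-305 - 66906) = -2550444261/5740/(-67211) = -2550444261/5740*(-1/67211) = 2550444261/385791140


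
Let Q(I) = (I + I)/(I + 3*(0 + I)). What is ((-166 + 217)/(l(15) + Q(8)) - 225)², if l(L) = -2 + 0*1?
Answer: 67081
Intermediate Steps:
Q(I) = ½ (Q(I) = (2*I)/(I + 3*I) = (2*I)/((4*I)) = (2*I)*(1/(4*I)) = ½)
l(L) = -2 (l(L) = -2 + 0 = -2)
((-166 + 217)/(l(15) + Q(8)) - 225)² = ((-166 + 217)/(-2 + ½) - 225)² = (51/(-3/2) - 225)² = (51*(-⅔) - 225)² = (-34 - 225)² = (-259)² = 67081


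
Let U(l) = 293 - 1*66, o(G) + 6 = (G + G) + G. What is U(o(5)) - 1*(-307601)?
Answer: 307828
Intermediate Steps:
o(G) = -6 + 3*G (o(G) = -6 + ((G + G) + G) = -6 + (2*G + G) = -6 + 3*G)
U(l) = 227 (U(l) = 293 - 66 = 227)
U(o(5)) - 1*(-307601) = 227 - 1*(-307601) = 227 + 307601 = 307828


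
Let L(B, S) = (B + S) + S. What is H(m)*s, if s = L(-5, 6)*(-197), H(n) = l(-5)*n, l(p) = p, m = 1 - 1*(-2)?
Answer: 20685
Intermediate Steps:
m = 3 (m = 1 + 2 = 3)
L(B, S) = B + 2*S
H(n) = -5*n
s = -1379 (s = (-5 + 2*6)*(-197) = (-5 + 12)*(-197) = 7*(-197) = -1379)
H(m)*s = -5*3*(-1379) = -15*(-1379) = 20685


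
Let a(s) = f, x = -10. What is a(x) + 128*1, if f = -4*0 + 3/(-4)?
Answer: 509/4 ≈ 127.25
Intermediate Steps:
f = -¾ (f = 0 + 3*(-¼) = 0 - ¾ = -¾ ≈ -0.75000)
a(s) = -¾
a(x) + 128*1 = -¾ + 128*1 = -¾ + 128 = 509/4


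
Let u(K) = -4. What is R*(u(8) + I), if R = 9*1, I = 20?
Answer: 144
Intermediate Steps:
R = 9
R*(u(8) + I) = 9*(-4 + 20) = 9*16 = 144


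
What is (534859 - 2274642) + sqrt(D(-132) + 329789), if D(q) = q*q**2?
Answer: -1739783 + I*sqrt(1970179) ≈ -1.7398e+6 + 1403.6*I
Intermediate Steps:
D(q) = q**3
(534859 - 2274642) + sqrt(D(-132) + 329789) = (534859 - 2274642) + sqrt((-132)**3 + 329789) = -1739783 + sqrt(-2299968 + 329789) = -1739783 + sqrt(-1970179) = -1739783 + I*sqrt(1970179)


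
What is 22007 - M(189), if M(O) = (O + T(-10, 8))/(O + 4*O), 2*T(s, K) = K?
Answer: 20796422/945 ≈ 22007.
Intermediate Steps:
T(s, K) = K/2
M(O) = (4 + O)/(5*O) (M(O) = (O + (½)*8)/(O + 4*O) = (O + 4)/((5*O)) = (4 + O)*(1/(5*O)) = (4 + O)/(5*O))
22007 - M(189) = 22007 - (4 + 189)/(5*189) = 22007 - 193/(5*189) = 22007 - 1*193/945 = 22007 - 193/945 = 20796422/945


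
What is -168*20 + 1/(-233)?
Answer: -782881/233 ≈ -3360.0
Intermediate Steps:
-168*20 + 1/(-233) = -21*160 - 1/233 = -3360 - 1/233 = -782881/233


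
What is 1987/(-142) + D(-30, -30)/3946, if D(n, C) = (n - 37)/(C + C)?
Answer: -235216303/16809960 ≈ -13.993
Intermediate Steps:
D(n, C) = (-37 + n)/(2*C) (D(n, C) = (-37 + n)/((2*C)) = (-37 + n)*(1/(2*C)) = (-37 + n)/(2*C))
1987/(-142) + D(-30, -30)/3946 = 1987/(-142) + ((½)*(-37 - 30)/(-30))/3946 = 1987*(-1/142) + ((½)*(-1/30)*(-67))*(1/3946) = -1987/142 + (67/60)*(1/3946) = -1987/142 + 67/236760 = -235216303/16809960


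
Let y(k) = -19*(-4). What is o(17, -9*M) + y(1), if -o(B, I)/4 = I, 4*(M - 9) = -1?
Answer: 391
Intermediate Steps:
M = 35/4 (M = 9 + (¼)*(-1) = 9 - ¼ = 35/4 ≈ 8.7500)
o(B, I) = -4*I
y(k) = 76
o(17, -9*M) + y(1) = -(-36)*35/4 + 76 = -4*(-315/4) + 76 = 315 + 76 = 391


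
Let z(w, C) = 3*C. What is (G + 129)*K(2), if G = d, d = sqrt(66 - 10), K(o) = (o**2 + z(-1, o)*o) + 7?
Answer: 2967 + 46*sqrt(14) ≈ 3139.1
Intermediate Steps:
K(o) = 7 + 4*o**2 (K(o) = (o**2 + (3*o)*o) + 7 = (o**2 + 3*o**2) + 7 = 4*o**2 + 7 = 7 + 4*o**2)
d = 2*sqrt(14) (d = sqrt(56) = 2*sqrt(14) ≈ 7.4833)
G = 2*sqrt(14) ≈ 7.4833
(G + 129)*K(2) = (2*sqrt(14) + 129)*(7 + 4*2**2) = (129 + 2*sqrt(14))*(7 + 4*4) = (129 + 2*sqrt(14))*(7 + 16) = (129 + 2*sqrt(14))*23 = 2967 + 46*sqrt(14)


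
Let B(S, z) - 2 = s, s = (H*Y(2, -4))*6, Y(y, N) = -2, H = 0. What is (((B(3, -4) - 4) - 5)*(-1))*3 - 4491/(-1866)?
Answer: 14559/622 ≈ 23.407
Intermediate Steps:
s = 0 (s = (0*(-2))*6 = 0*6 = 0)
B(S, z) = 2 (B(S, z) = 2 + 0 = 2)
(((B(3, -4) - 4) - 5)*(-1))*3 - 4491/(-1866) = (((2 - 4) - 5)*(-1))*3 - 4491/(-1866) = ((-2 - 5)*(-1))*3 - 4491*(-1)/1866 = -7*(-1)*3 - 1*(-1497/622) = 7*3 + 1497/622 = 21 + 1497/622 = 14559/622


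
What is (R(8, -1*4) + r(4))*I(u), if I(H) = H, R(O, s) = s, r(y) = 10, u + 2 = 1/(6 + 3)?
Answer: -34/3 ≈ -11.333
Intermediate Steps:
u = -17/9 (u = -2 + 1/(6 + 3) = -2 + 1/9 = -2 + ⅑ = -17/9 ≈ -1.8889)
(R(8, -1*4) + r(4))*I(u) = (-1*4 + 10)*(-17/9) = (-4 + 10)*(-17/9) = 6*(-17/9) = -34/3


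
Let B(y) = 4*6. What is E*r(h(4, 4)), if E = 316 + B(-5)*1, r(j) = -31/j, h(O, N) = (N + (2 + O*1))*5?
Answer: -1054/5 ≈ -210.80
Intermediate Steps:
B(y) = 24
h(O, N) = 10 + 5*N + 5*O (h(O, N) = (N + (2 + O))*5 = (2 + N + O)*5 = 10 + 5*N + 5*O)
E = 340 (E = 316 + 24*1 = 316 + 24 = 340)
E*r(h(4, 4)) = 340*(-31/(10 + 5*4 + 5*4)) = 340*(-31/(10 + 20 + 20)) = 340*(-31/50) = -1054/5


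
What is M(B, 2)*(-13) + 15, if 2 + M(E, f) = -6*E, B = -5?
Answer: -349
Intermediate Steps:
M(E, f) = -2 - 6*E
M(B, 2)*(-13) + 15 = (-2 - 6*(-5))*(-13) + 15 = (-2 + 30)*(-13) + 15 = 28*(-13) + 15 = -364 + 15 = -349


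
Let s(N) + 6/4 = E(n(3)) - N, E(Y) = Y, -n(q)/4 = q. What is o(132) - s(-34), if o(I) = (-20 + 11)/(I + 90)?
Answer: -760/37 ≈ -20.541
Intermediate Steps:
o(I) = -9/(90 + I)
n(q) = -4*q
s(N) = -27/2 - N (s(N) = -3/2 + (-4*3 - N) = -3/2 + (-12 - N) = -27/2 - N)
o(132) - s(-34) = -9/(90 + 132) - (-27/2 - 1*(-34)) = -9/222 - (-27/2 + 34) = -9*1/222 - 1*41/2 = -3/74 - 41/2 = -760/37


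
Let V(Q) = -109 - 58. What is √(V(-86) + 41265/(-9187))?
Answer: I*√14474063378/9187 ≈ 13.095*I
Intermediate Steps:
V(Q) = -167
√(V(-86) + 41265/(-9187)) = √(-167 + 41265/(-9187)) = √(-167 + 41265*(-1/9187)) = √(-167 - 41265/9187) = √(-1575494/9187) = I*√14474063378/9187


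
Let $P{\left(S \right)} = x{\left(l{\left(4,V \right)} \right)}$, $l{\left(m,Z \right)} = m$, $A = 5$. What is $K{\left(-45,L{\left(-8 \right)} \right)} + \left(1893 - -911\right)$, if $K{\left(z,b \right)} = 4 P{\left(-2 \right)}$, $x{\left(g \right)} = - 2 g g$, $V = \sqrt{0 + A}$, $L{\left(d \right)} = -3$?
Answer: $2676$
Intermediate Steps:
$V = \sqrt{5}$ ($V = \sqrt{0 + 5} = \sqrt{5} \approx 2.2361$)
$x{\left(g \right)} = - 2 g^{2}$
$P{\left(S \right)} = -32$ ($P{\left(S \right)} = - 2 \cdot 4^{2} = \left(-2\right) 16 = -32$)
$K{\left(z,b \right)} = -128$ ($K{\left(z,b \right)} = 4 \left(-32\right) = -128$)
$K{\left(-45,L{\left(-8 \right)} \right)} + \left(1893 - -911\right) = -128 + \left(1893 - -911\right) = -128 + \left(1893 + 911\right) = -128 + 2804 = 2676$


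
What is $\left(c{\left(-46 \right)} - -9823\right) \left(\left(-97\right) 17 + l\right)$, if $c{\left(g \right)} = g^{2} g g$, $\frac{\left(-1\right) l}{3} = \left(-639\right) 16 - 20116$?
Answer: $401032611509$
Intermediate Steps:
$l = 91020$ ($l = - 3 \left(\left(-639\right) 16 - 20116\right) = - 3 \left(-10224 - 20116\right) = \left(-3\right) \left(-30340\right) = 91020$)
$c{\left(g \right)} = g^{4}$ ($c{\left(g \right)} = g^{3} g = g^{4}$)
$\left(c{\left(-46 \right)} - -9823\right) \left(\left(-97\right) 17 + l\right) = \left(\left(-46\right)^{4} - -9823\right) \left(\left(-97\right) 17 + 91020\right) = \left(4477456 + 9823\right) \left(-1649 + 91020\right) = 4487279 \cdot 89371 = 401032611509$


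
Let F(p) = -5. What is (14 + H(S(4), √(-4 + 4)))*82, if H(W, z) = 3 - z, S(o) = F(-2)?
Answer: 1394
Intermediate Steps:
S(o) = -5
(14 + H(S(4), √(-4 + 4)))*82 = (14 + (3 - √(-4 + 4)))*82 = (14 + (3 - √0))*82 = (14 + (3 - 1*0))*82 = (14 + (3 + 0))*82 = (14 + 3)*82 = 17*82 = 1394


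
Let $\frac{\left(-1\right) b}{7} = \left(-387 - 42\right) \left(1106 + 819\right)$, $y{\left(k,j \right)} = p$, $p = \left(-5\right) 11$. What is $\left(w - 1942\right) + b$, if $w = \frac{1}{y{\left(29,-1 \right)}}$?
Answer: $\frac{317835814}{55} \approx 5.7788 \cdot 10^{6}$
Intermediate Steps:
$p = -55$
$y{\left(k,j \right)} = -55$
$b = 5780775$ ($b = - 7 \left(-387 - 42\right) \left(1106 + 819\right) = - 7 \left(\left(-429\right) 1925\right) = \left(-7\right) \left(-825825\right) = 5780775$)
$w = - \frac{1}{55}$ ($w = \frac{1}{-55} = - \frac{1}{55} \approx -0.018182$)
$\left(w - 1942\right) + b = \left(- \frac{1}{55} - 1942\right) + 5780775 = - \frac{106811}{55} + 5780775 = \frac{317835814}{55}$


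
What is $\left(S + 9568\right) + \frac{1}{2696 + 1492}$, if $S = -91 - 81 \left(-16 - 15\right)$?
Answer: $\frac{50205745}{4188} \approx 11988.0$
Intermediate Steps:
$S = 2420$ ($S = -91 - -2511 = -91 + 2511 = 2420$)
$\left(S + 9568\right) + \frac{1}{2696 + 1492} = \left(2420 + 9568\right) + \frac{1}{2696 + 1492} = 11988 + \frac{1}{4188} = \frac{50205745}{4188}$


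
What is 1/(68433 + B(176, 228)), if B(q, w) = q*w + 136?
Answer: 1/108697 ≈ 9.1999e-6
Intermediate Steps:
B(q, w) = 136 + q*w
1/(68433 + B(176, 228)) = 1/(68433 + (136 + 176*228)) = 1/(68433 + (136 + 40128)) = 1/(68433 + 40264) = 1/108697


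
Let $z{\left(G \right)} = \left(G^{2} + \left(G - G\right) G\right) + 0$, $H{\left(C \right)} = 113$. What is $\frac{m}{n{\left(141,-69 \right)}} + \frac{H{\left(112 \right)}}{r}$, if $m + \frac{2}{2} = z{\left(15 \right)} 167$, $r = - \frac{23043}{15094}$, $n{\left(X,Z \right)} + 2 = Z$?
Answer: $- \frac{986916844}{1636053} \approx -603.23$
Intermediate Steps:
$n{\left(X,Z \right)} = -2 + Z$
$z{\left(G \right)} = G^{2}$ ($z{\left(G \right)} = \left(G^{2} + 0 G\right) + 0 = \left(G^{2} + 0\right) + 0 = G^{2} + 0 = G^{2}$)
$r = - \frac{23043}{15094}$ ($r = \left(-23043\right) \frac{1}{15094} = - \frac{23043}{15094} \approx -1.5266$)
$m = 37574$ ($m = -1 + 15^{2} \cdot 167 = -1 + 225 \cdot 167 = -1 + 37575 = 37574$)
$\frac{m}{n{\left(141,-69 \right)}} + \frac{H{\left(112 \right)}}{r} = \frac{37574}{-2 - 69} + \frac{113}{- \frac{23043}{15094}} = \frac{37574}{-71} + 113 \left(- \frac{15094}{23043}\right) = 37574 \left(- \frac{1}{71}\right) - \frac{1705622}{23043} = - \frac{37574}{71} - \frac{1705622}{23043} = - \frac{986916844}{1636053}$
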